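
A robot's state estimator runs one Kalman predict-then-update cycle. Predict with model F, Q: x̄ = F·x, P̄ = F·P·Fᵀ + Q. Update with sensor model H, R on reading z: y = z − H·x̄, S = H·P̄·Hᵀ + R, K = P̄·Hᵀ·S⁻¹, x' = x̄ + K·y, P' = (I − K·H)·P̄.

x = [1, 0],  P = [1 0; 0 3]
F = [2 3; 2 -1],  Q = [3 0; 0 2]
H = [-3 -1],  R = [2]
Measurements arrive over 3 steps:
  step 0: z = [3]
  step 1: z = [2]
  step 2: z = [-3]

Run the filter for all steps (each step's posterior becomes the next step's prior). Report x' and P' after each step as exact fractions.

step 0: x' = [-493/287, 640/287], P' = [349/287 -853/287; -853/287 2547/287]
step 1: x' = [62324/85057, -353586/85057], P' = [117809/85057 -283077/85057; -283077/85057 807147/85057]
step 2: x' = [8688341/5120019, -58695364/25600095], P' = [7372237/5120019 -17837149/5120019; -17837149/5120019 254223767/25600095]

step 0: x̄ = F·x = [2, 2]
step 0: P̄ = F·P·Fᵀ + Q = [34 -5; -5 9]
step 0: y = z − H·x̄ = [11]
step 0: S = H·P̄·Hᵀ + R = [287]
step 0: K = P̄·Hᵀ·S⁻¹ = [-97/287; 6/287]
step 0: x' = x̄ + K·y = [-493/287, 640/287]
step 0: P' = (I − K·H)·P̄ = [349/287 -853/287; -853/287 2547/287]
step 1: x̄ = F·x = [934/287, -1626/287]
step 1: P̄ = F·P·Fᵀ + Q = [14944/287 -9657/287; -9657/287 7929/287]
step 1: y = z − H·x̄ = [250/41]
step 1: S = H·P̄·Hᵀ + R = [12151/41]
step 1: K = P̄·Hᵀ·S⁻¹ = [-5025/12151; 3006/12151]
step 1: x' = x̄ + K·y = [62324/85057, -353586/85057]
step 1: P' = (I − K·H)·P̄ = [117809/85057 -283077/85057; -283077/85057 807147/85057]
step 2: x̄ = F·x = [-133730/12151, 478234/85057]
step 2: P̄ = F·P·Fᵀ + Q = [656258/12151 -440359/12151; -440359/12151 2580805/85057]
step 2: y = z − H·x̄ = [-2585267/85057]
step 2: S = H·P̄·Hᵀ + R = [25600095/85057]
step 2: K = P̄·Hᵀ·S⁻¹ = [-2139781/5120019; 6666734/25600095]
step 2: x' = x̄ + K·y = [8688341/5120019, -58695364/25600095]
step 2: P' = (I − K·H)·P̄ = [7372237/5120019 -17837149/5120019; -17837149/5120019 254223767/25600095]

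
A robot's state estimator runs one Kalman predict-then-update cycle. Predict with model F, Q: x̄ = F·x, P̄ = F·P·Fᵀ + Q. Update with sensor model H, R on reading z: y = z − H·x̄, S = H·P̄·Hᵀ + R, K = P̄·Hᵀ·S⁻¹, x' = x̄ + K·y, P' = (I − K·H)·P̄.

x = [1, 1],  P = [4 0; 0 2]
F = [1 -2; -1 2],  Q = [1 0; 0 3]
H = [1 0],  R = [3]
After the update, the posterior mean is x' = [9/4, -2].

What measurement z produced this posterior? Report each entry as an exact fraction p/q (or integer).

z = [3]

x̄ = F·x = [-1, 1]
P̄ = F·P·Fᵀ + Q = [13 -12; -12 15]
S = H·P̄·Hᵀ + R = [16]
K = P̄·Hᵀ·S⁻¹ = [13/16; -3/4]
x' − x̄ = [13/4, -3] = K·y
y = (KᵀK)⁻¹·Kᵀ·(x' − x̄) = [4]
z = y + H·x̄ = [4] + [-1] = [3]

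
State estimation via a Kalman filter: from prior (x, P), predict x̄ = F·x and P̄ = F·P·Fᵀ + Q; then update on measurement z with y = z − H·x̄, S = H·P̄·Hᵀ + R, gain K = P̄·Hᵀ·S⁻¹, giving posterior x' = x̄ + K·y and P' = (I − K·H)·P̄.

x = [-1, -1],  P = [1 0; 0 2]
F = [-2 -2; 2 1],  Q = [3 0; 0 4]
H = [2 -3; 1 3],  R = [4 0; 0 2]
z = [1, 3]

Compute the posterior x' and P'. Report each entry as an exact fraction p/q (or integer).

x̄ = F·x = [4, -3]
P̄ = F·P·Fᵀ + Q = [15 -8; -8 10]
y = z − H·x̄ = [-16, 8]
S = H·P̄·Hᵀ + R = [250 -84; -84 59]
K = P̄·Hᵀ·S⁻¹ = [1215/3847 1143/3847; -433/3847 818/3847]
x' = x̄ + K·y = [5092/3847, 1931/3847]
P' = (I − K·H)·P̄ = [2382/3847 -32/3847; -32/3847 556/3847]

x' = [5092/3847, 1931/3847]
P' = [2382/3847 -32/3847; -32/3847 556/3847]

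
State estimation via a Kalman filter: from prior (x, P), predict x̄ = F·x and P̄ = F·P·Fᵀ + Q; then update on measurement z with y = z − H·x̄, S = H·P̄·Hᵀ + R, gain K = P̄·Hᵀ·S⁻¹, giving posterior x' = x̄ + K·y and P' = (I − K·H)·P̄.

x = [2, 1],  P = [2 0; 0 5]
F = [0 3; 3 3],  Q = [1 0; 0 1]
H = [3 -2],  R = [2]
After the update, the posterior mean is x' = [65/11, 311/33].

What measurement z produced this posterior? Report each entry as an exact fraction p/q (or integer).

x̄ = F·x = [3, 9]
P̄ = F·P·Fᵀ + Q = [46 45; 45 64]
S = H·P̄·Hᵀ + R = [132]
K = P̄·Hᵀ·S⁻¹ = [4/11; 7/132]
x' − x̄ = [32/11, 14/33] = K·y
y = (KᵀK)⁻¹·Kᵀ·(x' − x̄) = [8]
z = y + H·x̄ = [8] + [-9] = [-1]

z = [-1]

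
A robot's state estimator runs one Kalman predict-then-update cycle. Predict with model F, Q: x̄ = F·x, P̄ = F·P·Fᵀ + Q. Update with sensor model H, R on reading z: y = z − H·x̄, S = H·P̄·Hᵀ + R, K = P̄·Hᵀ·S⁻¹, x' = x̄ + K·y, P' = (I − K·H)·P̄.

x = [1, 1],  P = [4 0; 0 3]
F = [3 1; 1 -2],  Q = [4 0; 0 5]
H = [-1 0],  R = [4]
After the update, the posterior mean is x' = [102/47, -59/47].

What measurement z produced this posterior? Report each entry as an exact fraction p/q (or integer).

z = [-2]

x̄ = F·x = [4, -1]
P̄ = F·P·Fᵀ + Q = [43 6; 6 21]
S = H·P̄·Hᵀ + R = [47]
K = P̄·Hᵀ·S⁻¹ = [-43/47; -6/47]
x' − x̄ = [-86/47, -12/47] = K·y
y = (KᵀK)⁻¹·Kᵀ·(x' − x̄) = [2]
z = y + H·x̄ = [2] + [-4] = [-2]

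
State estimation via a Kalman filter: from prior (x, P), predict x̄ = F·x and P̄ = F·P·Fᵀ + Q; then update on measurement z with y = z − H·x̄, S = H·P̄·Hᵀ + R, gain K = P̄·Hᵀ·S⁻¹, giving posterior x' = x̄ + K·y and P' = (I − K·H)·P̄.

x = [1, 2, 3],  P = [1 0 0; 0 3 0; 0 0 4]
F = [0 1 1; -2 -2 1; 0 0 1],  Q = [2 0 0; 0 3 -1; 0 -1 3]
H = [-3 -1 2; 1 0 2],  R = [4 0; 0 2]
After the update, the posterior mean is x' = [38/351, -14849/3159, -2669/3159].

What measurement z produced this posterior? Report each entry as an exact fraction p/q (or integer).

x̄ = F·x = [5, -3, 3]
P̄ = F·P·Fᵀ + Q = [9 -2 4; -2 23 3; 4 3 7]
S = H·P̄·Hᵀ + R = [64 -19; -19 55]
K = P̄·Hᵀ·S⁻¹ = [-68/351 85/351; -529/3159 47/3159; 287/3159 1133/3159]
x' − x̄ = [-1717/351, -5372/3159, -12146/3159] = K·y
y = (KᵀK)⁻¹·Kᵀ·(x' − x̄) = [9, -13]
z = y + H·x̄ = [9, -13] + [-6, 11] = [3, -2]

z = [3, -2]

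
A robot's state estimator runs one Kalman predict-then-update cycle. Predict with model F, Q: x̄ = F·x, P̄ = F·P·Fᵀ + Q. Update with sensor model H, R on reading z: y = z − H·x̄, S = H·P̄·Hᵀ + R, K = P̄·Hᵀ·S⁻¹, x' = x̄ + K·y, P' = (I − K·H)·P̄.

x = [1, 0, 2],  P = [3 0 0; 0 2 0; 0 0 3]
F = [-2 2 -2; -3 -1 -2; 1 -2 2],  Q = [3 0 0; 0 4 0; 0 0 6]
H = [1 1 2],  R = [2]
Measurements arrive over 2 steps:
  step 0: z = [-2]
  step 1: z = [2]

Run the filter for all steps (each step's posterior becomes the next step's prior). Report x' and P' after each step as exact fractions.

step 0: x̄ = F·x = [-6, -7, 5]
step 0: P̄ = F·P·Fᵀ + Q = [35 26 -26; 26 45 -17; -26 -17 29]
step 0: y = z − H·x̄ = [1]
step 0: S = H·P̄·Hᵀ + R = [78]
step 0: K = P̄·Hᵀ·S⁻¹ = [3/26; 37/78; 5/26]
step 0: x' = x̄ + K·y = [-153/26, -509/78, 135/26]
step 0: P' = (I − K·H)·P̄ = [883/26 565/26 -721/26; 565/26 2141/78 -627/26; -721/26 -627/26 679/26]
step 1: x̄ = F·x = [-35/3, 538/39, 1369/78]
step 1: P̄ = F·P·Fᵀ + Q = [451/3 -188/3 -535/3; -188/3 5566/39 5102/39; -535/3 5102/39 19445/78]
step 1: y = z − H·x̄ = [-458/13]
step 1: S = H·P̄·Hᵀ + R = [12699/13]
step 1: K = P̄·Hᵀ·S⁻¹ = [-3497/12699; 4442/12699; 5864/12699]
step 1: x' = x̄ + K·y = [-24953/12699, 18686/12699, 32581/25398]
step 1: P' = (I − K·H)·P̄ = [968390/12699 399094/12699 -687239/12699; 399094/12699 294578/12699 -342394/12699; -687239/12699 -342394/12699 1041361/25398]

step 0: x' = [-153/26, -509/78, 135/26], P' = [883/26 565/26 -721/26; 565/26 2141/78 -627/26; -721/26 -627/26 679/26]
step 1: x' = [-24953/12699, 18686/12699, 32581/25398], P' = [968390/12699 399094/12699 -687239/12699; 399094/12699 294578/12699 -342394/12699; -687239/12699 -342394/12699 1041361/25398]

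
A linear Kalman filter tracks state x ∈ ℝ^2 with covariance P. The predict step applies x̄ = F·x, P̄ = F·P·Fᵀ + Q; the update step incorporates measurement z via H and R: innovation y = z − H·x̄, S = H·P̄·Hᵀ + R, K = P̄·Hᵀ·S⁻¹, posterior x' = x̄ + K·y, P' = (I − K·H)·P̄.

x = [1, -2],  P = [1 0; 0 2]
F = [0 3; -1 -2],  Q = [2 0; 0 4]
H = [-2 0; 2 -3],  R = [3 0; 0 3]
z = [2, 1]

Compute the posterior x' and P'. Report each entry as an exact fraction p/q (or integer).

x' = [-233/227, -873/908]
P' = [138/227 165/454; 165/454 967/1816]

x̄ = F·x = [-6, 3]
P̄ = F·P·Fᵀ + Q = [20 -12; -12 13]
y = z − H·x̄ = [-10, 22]
S = H·P̄·Hᵀ + R = [83 -152; -152 344]
K = P̄·Hᵀ·S⁻¹ = [-92/227 19/454; -55/227 -527/1816]
x' = x̄ + K·y = [-233/227, -873/908]
P' = (I − K·H)·P̄ = [138/227 165/454; 165/454 967/1816]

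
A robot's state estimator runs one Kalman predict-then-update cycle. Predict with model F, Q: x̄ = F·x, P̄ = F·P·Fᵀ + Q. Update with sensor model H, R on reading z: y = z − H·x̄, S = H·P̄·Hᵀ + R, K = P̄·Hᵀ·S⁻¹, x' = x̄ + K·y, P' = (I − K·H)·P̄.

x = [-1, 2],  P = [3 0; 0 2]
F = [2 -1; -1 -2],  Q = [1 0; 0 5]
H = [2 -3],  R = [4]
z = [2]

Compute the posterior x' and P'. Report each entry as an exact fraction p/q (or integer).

x̄ = F·x = [-4, -3]
P̄ = F·P·Fᵀ + Q = [15 -2; -2 16]
y = z − H·x̄ = [1]
S = H·P̄·Hᵀ + R = [232]
K = P̄·Hᵀ·S⁻¹ = [9/58; -13/58]
x' = x̄ + K·y = [-223/58, -187/58]
P' = (I − K·H)·P̄ = [273/29 176/29; 176/29 126/29]

x' = [-223/58, -187/58]
P' = [273/29 176/29; 176/29 126/29]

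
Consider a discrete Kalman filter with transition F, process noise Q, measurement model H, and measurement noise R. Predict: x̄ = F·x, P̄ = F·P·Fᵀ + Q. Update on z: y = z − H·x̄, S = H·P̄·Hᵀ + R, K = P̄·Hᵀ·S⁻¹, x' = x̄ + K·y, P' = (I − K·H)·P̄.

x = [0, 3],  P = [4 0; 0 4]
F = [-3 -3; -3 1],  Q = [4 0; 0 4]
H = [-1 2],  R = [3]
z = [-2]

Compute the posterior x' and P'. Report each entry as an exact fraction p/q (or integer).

x' = [-955/159, -611/159]
P' = [11300/159 5608/159; 5608/159 2900/159]

x̄ = F·x = [-9, 3]
P̄ = F·P·Fᵀ + Q = [76 24; 24 44]
y = z − H·x̄ = [-17]
S = H·P̄·Hᵀ + R = [159]
K = P̄·Hᵀ·S⁻¹ = [-28/159; 64/159]
x' = x̄ + K·y = [-955/159, -611/159]
P' = (I − K·H)·P̄ = [11300/159 5608/159; 5608/159 2900/159]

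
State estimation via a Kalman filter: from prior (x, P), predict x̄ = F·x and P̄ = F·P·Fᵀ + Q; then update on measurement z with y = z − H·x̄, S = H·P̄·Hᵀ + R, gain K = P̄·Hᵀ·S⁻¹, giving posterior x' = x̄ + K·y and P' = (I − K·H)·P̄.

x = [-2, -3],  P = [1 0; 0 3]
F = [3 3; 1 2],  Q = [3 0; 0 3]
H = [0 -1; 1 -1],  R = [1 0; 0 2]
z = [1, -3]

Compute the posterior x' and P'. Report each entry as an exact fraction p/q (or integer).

x' = [-1071/230, -63/46]
P' = [627/230 45/46; 45/46 43/46]

x̄ = F·x = [-15, -8]
P̄ = F·P·Fᵀ + Q = [39 21; 21 16]
y = z − H·x̄ = [-7, 4]
S = H·P̄·Hᵀ + R = [17 -5; -5 15]
K = P̄·Hᵀ·S⁻¹ = [-45/46 201/230; -43/46 1/46]
x' = x̄ + K·y = [-1071/230, -63/46]
P' = (I − K·H)·P̄ = [627/230 45/46; 45/46 43/46]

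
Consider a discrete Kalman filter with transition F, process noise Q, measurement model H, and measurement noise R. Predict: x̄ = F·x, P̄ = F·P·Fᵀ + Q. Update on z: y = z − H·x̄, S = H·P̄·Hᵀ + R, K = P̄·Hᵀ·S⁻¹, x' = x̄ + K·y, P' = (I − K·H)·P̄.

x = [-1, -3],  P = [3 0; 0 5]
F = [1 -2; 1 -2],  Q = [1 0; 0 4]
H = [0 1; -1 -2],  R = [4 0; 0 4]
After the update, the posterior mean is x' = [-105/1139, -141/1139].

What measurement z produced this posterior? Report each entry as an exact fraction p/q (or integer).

z = [1, 1]

x̄ = F·x = [5, 5]
P̄ = F·P·Fᵀ + Q = [24 23; 23 27]
S = H·P̄·Hᵀ + R = [31 -77; -77 228]
K = P̄·Hᵀ·S⁻¹ = [-146/1139 -399/1139; 227/1139 -308/1139]
x' − x̄ = [-5800/1139, -5836/1139] = K·y
y = (KᵀK)⁻¹·Kᵀ·(x' − x̄) = [-4, 16]
z = y + H·x̄ = [-4, 16] + [5, -15] = [1, 1]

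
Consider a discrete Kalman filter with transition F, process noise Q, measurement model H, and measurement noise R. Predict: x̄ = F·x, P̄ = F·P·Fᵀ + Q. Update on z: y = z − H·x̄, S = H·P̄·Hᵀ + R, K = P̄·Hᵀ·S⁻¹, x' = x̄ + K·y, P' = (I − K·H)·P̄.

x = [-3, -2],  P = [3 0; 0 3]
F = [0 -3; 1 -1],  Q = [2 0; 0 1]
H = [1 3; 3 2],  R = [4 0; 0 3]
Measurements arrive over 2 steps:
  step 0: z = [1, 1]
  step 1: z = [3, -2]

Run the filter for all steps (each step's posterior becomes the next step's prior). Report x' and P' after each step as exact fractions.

step 0: x' = [3223/4008, -495/1336], P' = [2797/4008 -653/1336; -653/1336 807/1336]
step 1: x' = [-1849925/1773836, 1678735/1773836], P' = [2708255/5321508 -548755/1773836; -548755/1773836 763221/1773836]

step 0: x̄ = F·x = [6, -1]
step 0: P̄ = F·P·Fᵀ + Q = [29 9; 9 7]
step 0: y = z − H·x̄ = [-2, -15]
step 0: S = H·P̄·Hᵀ + R = [150 228; 228 400]
step 0: K = P̄·Hᵀ·S⁻¹ = [-385/2004 497/1336; 221/668 -115/1336]
step 0: x' = x̄ + K·y = [3223/4008, -495/1336]
step 0: P' = (I − K·H)·P̄ = [2797/4008 -653/1336; -653/1336 807/1336]
step 1: x̄ = F·x = [1485/1336, 1177/1002]
step 1: P̄ = F·P·Fᵀ + Q = [9935/1336 1095/334; 1095/334 1643/501]
step 1: y = z − H·x̄ = [-2185/1336, -30797/4008]
step 1: S = H·P̄·Hᵀ + R = [80991/1336 104273/1336; 104273/1336 490525/4008]
step 1: K = P̄·Hᵀ·S⁻¹ = [-557635/5321508 536915/1773836; 435227/1773836 -39941/1773836]
step 1: x' = x̄ + K·y = [-1849925/1773836, 1678735/1773836]
step 1: P' = (I − K·H)·P̄ = [2708255/5321508 -548755/1773836; -548755/1773836 763221/1773836]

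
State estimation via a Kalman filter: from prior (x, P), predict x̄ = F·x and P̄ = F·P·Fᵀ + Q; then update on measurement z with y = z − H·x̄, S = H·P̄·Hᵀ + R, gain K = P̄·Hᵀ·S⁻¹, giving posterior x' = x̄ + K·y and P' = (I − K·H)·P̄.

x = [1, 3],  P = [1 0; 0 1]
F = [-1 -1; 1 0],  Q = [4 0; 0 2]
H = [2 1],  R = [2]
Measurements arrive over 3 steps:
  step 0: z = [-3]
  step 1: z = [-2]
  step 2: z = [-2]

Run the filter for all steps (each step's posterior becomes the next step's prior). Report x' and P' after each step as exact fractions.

step 0: x' = [-56/25, 29/25], P' = [29/25 -36/25; -36/25 74/25]
step 1: x' = [73/227, -568/227], P' = [674/681 -270/227; -270/227 602/227]
step 2: x' = [-121/247, -129/247], P' = [8928/9139 -10552/9139; -10552/9139 23412/9139]

step 0: x̄ = F·x = [-4, 1]
step 0: P̄ = F·P·Fᵀ + Q = [6 -1; -1 3]
step 0: y = z − H·x̄ = [4]
step 0: S = H·P̄·Hᵀ + R = [25]
step 0: K = P̄·Hᵀ·S⁻¹ = [11/25; 1/25]
step 0: x' = x̄ + K·y = [-56/25, 29/25]
step 0: P' = (I − K·H)·P̄ = [29/25 -36/25; -36/25 74/25]
step 1: x̄ = F·x = [27/25, -56/25]
step 1: P̄ = F·P·Fᵀ + Q = [131/25 7/25; 7/25 79/25]
step 1: y = z − H·x̄ = [-48/25]
step 1: S = H·P̄·Hᵀ + R = [681/25]
step 1: K = P̄·Hᵀ·S⁻¹ = [269/681; 31/227]
step 1: x' = x̄ + K·y = [73/227, -568/227]
step 1: P' = (I − K·H)·P̄ = [674/681 -270/227; -270/227 602/227]
step 2: x̄ = F·x = [495/227, 73/227]
step 2: P̄ = F·P·Fᵀ + Q = [3584/681 136/681; 136/681 2036/681]
step 2: y = z − H·x̄ = [-1517/227]
step 2: S = H·P̄·Hᵀ + R = [18278/681]
step 2: K = P̄·Hᵀ·S⁻¹ = [3652/9139; 1154/9139]
step 2: x' = x̄ + K·y = [-121/247, -129/247]
step 2: P' = (I − K·H)·P̄ = [8928/9139 -10552/9139; -10552/9139 23412/9139]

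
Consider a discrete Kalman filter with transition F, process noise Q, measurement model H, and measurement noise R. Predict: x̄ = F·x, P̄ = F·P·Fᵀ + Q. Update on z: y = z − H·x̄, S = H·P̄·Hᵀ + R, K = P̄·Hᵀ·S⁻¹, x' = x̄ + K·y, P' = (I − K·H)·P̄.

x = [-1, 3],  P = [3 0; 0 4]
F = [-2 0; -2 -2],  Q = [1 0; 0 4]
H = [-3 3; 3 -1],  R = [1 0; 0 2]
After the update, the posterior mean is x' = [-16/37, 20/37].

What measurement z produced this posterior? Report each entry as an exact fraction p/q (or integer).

x̄ = F·x = [2, -4]
P̄ = F·P·Fᵀ + Q = [13 12; 12 32]
S = H·P̄·Hᵀ + R = [190 -69; -69 79]
K = P̄·Hᵀ·S⁻¹ = [1626/10249 4923/10249; 5016/10249 4900/10249]
x' − x̄ = [-90/37, 168/37] = K·y
y = (KᵀK)⁻¹·Kᵀ·(x' − x̄) = [21, -12]
z = y + H·x̄ = [21, -12] + [-18, 10] = [3, -2]

z = [3, -2]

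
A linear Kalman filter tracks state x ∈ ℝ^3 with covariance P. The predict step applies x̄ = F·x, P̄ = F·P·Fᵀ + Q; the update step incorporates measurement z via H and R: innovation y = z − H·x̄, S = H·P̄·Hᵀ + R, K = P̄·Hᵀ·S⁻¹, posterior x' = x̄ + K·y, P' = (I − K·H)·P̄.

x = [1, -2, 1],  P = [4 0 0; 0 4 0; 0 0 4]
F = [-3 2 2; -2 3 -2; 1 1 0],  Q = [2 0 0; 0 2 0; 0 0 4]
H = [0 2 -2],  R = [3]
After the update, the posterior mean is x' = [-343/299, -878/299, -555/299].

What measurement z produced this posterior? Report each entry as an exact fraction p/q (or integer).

x̄ = F·x = [-5, -10, -1]
P̄ = F·P·Fᵀ + Q = [70 32 -4; 32 70 4; -4 4 12]
S = H·P̄·Hᵀ + R = [299]
K = P̄·Hᵀ·S⁻¹ = [72/299; 132/299; -16/299]
x' − x̄ = [1152/299, 2112/299, -256/299] = K·y
y = (KᵀK)⁻¹·Kᵀ·(x' − x̄) = [16]
z = y + H·x̄ = [16] + [-18] = [-2]

z = [-2]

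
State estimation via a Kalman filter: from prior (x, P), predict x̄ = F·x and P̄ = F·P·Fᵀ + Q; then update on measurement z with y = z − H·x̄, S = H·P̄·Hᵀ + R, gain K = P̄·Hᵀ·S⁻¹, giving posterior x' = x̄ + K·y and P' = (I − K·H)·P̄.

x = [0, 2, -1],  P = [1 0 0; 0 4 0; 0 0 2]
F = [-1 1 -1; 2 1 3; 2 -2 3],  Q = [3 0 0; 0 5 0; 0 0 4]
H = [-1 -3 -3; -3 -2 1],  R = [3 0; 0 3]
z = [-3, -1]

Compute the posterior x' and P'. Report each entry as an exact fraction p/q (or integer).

x' = [-17901/99851, 90273/99851, 12793/99851]
P' = [181716/99851 -189507/99851 123420/99851; -189507/99851 466679/199702 -153010/99851; 123420/99851 -153010/99851 129706/99851]

x̄ = F·x = [3, -1, -7]
P̄ = F·P·Fᵀ + Q = [10 -4 -16; -4 31 14; -16 14 42]
y = z − H·x̄ = [-24, 13]
S = H·P̄·Hᵀ + R = [802 -40; -40 251]
K = P̄·Hᵀ·S⁻¹ = [5515/99851 -14238/99851; -34321/199702 -17056/99851; -17836/99851 21822/99851]
x' = x̄ + K·y = [-17901/99851, 90273/99851, 12793/99851]
P' = (I − K·H)·P̄ = [181716/99851 -189507/99851 123420/99851; -189507/99851 466679/199702 -153010/99851; 123420/99851 -153010/99851 129706/99851]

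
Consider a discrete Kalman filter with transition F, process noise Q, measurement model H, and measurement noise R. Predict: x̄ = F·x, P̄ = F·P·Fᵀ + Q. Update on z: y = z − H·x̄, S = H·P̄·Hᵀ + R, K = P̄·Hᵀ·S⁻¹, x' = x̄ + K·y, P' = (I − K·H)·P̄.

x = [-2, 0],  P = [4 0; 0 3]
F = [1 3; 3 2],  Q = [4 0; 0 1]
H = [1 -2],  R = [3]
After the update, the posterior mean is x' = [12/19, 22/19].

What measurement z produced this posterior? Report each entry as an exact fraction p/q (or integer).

x̄ = F·x = [-2, -6]
P̄ = F·P·Fᵀ + Q = [35 30; 30 49]
S = H·P̄·Hᵀ + R = [114]
K = P̄·Hᵀ·S⁻¹ = [-25/114; -34/57]
x' − x̄ = [50/19, 136/19] = K·y
y = (KᵀK)⁻¹·Kᵀ·(x' − x̄) = [-12]
z = y + H·x̄ = [-12] + [10] = [-2]

z = [-2]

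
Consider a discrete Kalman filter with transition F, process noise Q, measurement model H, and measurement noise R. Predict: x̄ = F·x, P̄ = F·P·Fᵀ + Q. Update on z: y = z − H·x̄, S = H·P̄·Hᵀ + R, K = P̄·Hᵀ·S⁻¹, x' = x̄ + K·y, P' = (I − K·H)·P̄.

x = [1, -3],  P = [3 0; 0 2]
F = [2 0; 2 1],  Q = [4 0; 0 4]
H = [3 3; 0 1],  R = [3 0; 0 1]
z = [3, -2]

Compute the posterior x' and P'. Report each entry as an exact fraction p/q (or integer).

x' = [334/125, -43/25]
P' = [592/625 -84/125; -84/125 18/25]

x̄ = F·x = [2, -1]
P̄ = F·P·Fᵀ + Q = [16 12; 12 18]
y = z − H·x̄ = [0, -1]
S = H·P̄·Hᵀ + R = [525 90; 90 19]
K = P̄·Hᵀ·S⁻¹ = [172/625 -84/125; 6/125 18/25]
x' = x̄ + K·y = [334/125, -43/25]
P' = (I − K·H)·P̄ = [592/625 -84/125; -84/125 18/25]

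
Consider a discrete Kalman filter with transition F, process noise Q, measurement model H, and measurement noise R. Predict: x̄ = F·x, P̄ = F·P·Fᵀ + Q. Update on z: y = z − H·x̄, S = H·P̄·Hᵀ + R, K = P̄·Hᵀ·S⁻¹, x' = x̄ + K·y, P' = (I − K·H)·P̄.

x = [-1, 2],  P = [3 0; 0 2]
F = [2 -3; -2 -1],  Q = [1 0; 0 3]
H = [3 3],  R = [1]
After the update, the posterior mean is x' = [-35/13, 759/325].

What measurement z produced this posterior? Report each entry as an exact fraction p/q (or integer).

x̄ = F·x = [-8, 0]
P̄ = F·P·Fᵀ + Q = [31 -6; -6 17]
S = H·P̄·Hᵀ + R = [325]
K = P̄·Hᵀ·S⁻¹ = [3/13; 33/325]
x' − x̄ = [69/13, 759/325] = K·y
y = (KᵀK)⁻¹·Kᵀ·(x' − x̄) = [23]
z = y + H·x̄ = [23] + [-24] = [-1]

z = [-1]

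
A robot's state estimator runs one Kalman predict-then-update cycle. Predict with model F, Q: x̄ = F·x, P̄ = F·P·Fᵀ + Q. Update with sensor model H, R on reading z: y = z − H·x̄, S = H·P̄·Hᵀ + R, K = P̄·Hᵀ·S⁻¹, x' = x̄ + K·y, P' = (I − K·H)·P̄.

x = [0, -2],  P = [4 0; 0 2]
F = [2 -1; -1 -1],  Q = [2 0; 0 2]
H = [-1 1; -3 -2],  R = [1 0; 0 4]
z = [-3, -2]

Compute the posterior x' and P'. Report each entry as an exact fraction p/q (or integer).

x̄ = F·x = [2, 2]
P̄ = F·P·Fᵀ + Q = [20 -6; -6 8]
y = z − H·x̄ = [-3, 8]
S = H·P̄·Hᵀ + R = [41 50; 50 144]
K = P̄·Hᵀ·S⁻¹ = [-336/851 -167/851; 479/851 -309/1702]
x' = x̄ + K·y = [1374/851, -971/851]
P' = (I − K·H)·P̄ = [268/851 -68/851; -68/851 411/851]

x' = [1374/851, -971/851]
P' = [268/851 -68/851; -68/851 411/851]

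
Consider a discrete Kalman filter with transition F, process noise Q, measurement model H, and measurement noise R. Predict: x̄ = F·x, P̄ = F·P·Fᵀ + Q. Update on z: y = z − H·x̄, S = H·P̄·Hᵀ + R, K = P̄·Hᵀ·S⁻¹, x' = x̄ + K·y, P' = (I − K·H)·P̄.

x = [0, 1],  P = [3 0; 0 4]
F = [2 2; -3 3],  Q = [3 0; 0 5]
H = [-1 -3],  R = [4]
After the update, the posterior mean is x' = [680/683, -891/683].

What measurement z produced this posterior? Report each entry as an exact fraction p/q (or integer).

z = [3]

x̄ = F·x = [2, 3]
P̄ = F·P·Fᵀ + Q = [31 6; 6 68]
S = H·P̄·Hᵀ + R = [683]
K = P̄·Hᵀ·S⁻¹ = [-49/683; -210/683]
x' − x̄ = [-686/683, -2940/683] = K·y
y = (KᵀK)⁻¹·Kᵀ·(x' − x̄) = [14]
z = y + H·x̄ = [14] + [-11] = [3]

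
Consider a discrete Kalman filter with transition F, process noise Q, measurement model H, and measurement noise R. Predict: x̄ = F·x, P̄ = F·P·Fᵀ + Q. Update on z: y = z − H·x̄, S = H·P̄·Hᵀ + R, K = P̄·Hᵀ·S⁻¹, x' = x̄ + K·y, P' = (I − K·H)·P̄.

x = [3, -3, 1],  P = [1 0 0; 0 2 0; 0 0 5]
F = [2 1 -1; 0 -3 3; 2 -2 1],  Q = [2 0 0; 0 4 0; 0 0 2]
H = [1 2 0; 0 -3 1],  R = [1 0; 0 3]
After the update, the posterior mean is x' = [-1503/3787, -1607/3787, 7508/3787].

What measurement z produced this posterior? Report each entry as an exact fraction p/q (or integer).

x̄ = F·x = [2, 12, 13]
P̄ = F·P·Fᵀ + Q = [13 -21 -5; -21 67 27; -5 27 19]
S = H·P̄·Hᵀ + R = [198 -290; -290 463]
K = P̄·Hᵀ·S⁻¹ = [3393/7574 1537/3787; 1859/7574 -841/3787; 4707/7574 967/3787]
x' − x̄ = [-9077/3787, -47051/3787, -41723/3787] = K·y
y = (KᵀK)⁻¹·Kᵀ·(x' − x̄) = [-28, 25]
z = y + H·x̄ = [-28, 25] + [26, -23] = [-2, 2]

z = [-2, 2]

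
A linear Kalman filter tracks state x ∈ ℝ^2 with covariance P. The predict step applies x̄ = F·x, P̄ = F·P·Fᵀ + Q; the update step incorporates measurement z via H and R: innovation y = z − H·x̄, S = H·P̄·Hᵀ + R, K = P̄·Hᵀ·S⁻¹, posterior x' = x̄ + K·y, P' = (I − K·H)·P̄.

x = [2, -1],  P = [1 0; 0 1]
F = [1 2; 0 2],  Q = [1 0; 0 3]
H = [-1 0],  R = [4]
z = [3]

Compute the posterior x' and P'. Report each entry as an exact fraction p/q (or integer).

x' = [-9/5, -16/5]
P' = [12/5 8/5; 8/5 27/5]

x̄ = F·x = [0, -2]
P̄ = F·P·Fᵀ + Q = [6 4; 4 7]
y = z − H·x̄ = [3]
S = H·P̄·Hᵀ + R = [10]
K = P̄·Hᵀ·S⁻¹ = [-3/5; -2/5]
x' = x̄ + K·y = [-9/5, -16/5]
P' = (I − K·H)·P̄ = [12/5 8/5; 8/5 27/5]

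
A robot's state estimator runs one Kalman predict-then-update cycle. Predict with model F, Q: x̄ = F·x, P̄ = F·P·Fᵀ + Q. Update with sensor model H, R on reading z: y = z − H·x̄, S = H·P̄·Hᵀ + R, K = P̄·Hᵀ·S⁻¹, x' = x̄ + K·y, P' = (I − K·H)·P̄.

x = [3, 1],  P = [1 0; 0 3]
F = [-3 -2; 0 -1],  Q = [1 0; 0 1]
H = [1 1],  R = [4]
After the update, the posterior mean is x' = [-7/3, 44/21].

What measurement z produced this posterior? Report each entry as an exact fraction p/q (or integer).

x̄ = F·x = [-11, -1]
P̄ = F·P·Fᵀ + Q = [22 6; 6 4]
S = H·P̄·Hᵀ + R = [42]
K = P̄·Hᵀ·S⁻¹ = [2/3; 5/21]
x' − x̄ = [26/3, 65/21] = K·y
y = (KᵀK)⁻¹·Kᵀ·(x' − x̄) = [13]
z = y + H·x̄ = [13] + [-12] = [1]

z = [1]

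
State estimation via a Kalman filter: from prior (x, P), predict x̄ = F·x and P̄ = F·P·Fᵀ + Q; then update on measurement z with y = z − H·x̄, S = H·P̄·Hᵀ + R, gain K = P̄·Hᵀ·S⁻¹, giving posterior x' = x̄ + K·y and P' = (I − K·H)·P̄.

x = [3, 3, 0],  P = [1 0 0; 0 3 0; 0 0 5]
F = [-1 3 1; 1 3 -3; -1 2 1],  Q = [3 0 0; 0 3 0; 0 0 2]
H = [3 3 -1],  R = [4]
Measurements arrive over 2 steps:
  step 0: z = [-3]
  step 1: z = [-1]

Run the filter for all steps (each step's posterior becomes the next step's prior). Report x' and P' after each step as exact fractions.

step 0: x̄ = F·x = [6, 12, 3]
step 0: P̄ = F·P·Fᵀ + Q = [36 11 24; 11 76 2; 24 2 20]
step 0: y = z − H·x̄ = [-54]
step 0: S = H·P̄·Hᵀ + R = [1074]
step 0: K = P̄·Hᵀ·S⁻¹ = [39/358; 259/1074; 29/537]
step 0: x' = x̄ + K·y = [21/179, -183/179, 15/179]
step 0: P' = (I − K·H)·P̄ = [8325/358 -6163/358 3165/179; -6163/358 14543/1074 -6437/537; 3165/179 -6437/537 9058/537]
step 1: x̄ = F·x = [-555/179, -573/179, -372/179]
step 1: P̄ = F·P·Fᵀ + Q = [86455/537 34128/179 20074/179; 34128/179 54831/179 23501/179; 20074/179 23501/179 29297/358]
step 1: y = z − H·x̄ = [2833/179]
step 1: S = H·P̄·Hᵀ + R = [2242125/358]
step 1: K = P̄·Hᵀ·S⁻¹ = [22502/149475; 486752/2242125; 232153/2242125]
step 1: x' = x̄ + K·y = [-107321/149475, 526429/2242125, -985369/2242125]
step 1: P' = (I − K·H)·P̄ = [569911/29895 -2095888/149475 2170993/149475; -2095888/149475 24995537/2242125 -21275357/2242125; 2170993/149475 -21275357/2242125 32940002/2242125]

step 0: x' = [21/179, -183/179, 15/179], P' = [8325/358 -6163/358 3165/179; -6163/358 14543/1074 -6437/537; 3165/179 -6437/537 9058/537]
step 1: x' = [-107321/149475, 526429/2242125, -985369/2242125], P' = [569911/29895 -2095888/149475 2170993/149475; -2095888/149475 24995537/2242125 -21275357/2242125; 2170993/149475 -21275357/2242125 32940002/2242125]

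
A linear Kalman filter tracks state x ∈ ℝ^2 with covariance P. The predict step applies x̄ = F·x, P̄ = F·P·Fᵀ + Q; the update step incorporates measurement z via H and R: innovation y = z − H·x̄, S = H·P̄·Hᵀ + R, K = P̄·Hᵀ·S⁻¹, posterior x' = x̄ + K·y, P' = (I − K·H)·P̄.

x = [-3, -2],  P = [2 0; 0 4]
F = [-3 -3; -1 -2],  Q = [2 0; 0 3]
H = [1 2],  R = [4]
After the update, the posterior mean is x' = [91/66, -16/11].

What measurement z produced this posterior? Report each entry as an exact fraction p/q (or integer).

x̄ = F·x = [15, 7]
P̄ = F·P·Fᵀ + Q = [56 30; 30 21]
S = H·P̄·Hᵀ + R = [264]
K = P̄·Hᵀ·S⁻¹ = [29/66; 3/11]
x' − x̄ = [-899/66, -93/11] = K·y
y = (KᵀK)⁻¹·Kᵀ·(x' − x̄) = [-31]
z = y + H·x̄ = [-31] + [29] = [-2]

z = [-2]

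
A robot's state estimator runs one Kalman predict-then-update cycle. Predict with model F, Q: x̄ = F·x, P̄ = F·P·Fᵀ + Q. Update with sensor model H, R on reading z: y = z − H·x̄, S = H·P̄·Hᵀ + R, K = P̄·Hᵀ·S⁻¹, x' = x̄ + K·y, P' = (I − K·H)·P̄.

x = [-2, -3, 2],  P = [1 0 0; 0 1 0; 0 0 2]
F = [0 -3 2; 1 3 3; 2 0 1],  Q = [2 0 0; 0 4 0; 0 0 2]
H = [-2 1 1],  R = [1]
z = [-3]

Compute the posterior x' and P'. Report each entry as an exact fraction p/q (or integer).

x̄ = F·x = [13, -5, -2]
P̄ = F·P·Fᵀ + Q = [19 3 4; 3 32 8; 4 8 8]
y = z − H·x̄ = [30]
S = H·P̄·Hᵀ + R = [105]
K = P̄·Hᵀ·S⁻¹ = [-31/105; 34/105; 8/105]
x' = x̄ + K·y = [29/7, 33/7, 2/7]
P' = (I − K·H)·P̄ = [1034/105 1369/105 668/105; 1369/105 2204/105 568/105; 668/105 568/105 776/105]

x' = [29/7, 33/7, 2/7]
P' = [1034/105 1369/105 668/105; 1369/105 2204/105 568/105; 668/105 568/105 776/105]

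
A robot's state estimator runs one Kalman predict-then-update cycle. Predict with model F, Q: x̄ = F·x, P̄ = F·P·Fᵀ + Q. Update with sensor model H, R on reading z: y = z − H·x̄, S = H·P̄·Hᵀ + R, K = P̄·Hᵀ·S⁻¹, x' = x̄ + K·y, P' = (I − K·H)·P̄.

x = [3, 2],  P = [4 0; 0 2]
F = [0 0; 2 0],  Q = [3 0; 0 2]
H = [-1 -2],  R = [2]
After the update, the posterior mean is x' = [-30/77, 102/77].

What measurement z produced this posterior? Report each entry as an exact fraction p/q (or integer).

z = [-2]

x̄ = F·x = [0, 6]
P̄ = F·P·Fᵀ + Q = [3 0; 0 18]
S = H·P̄·Hᵀ + R = [77]
K = P̄·Hᵀ·S⁻¹ = [-3/77; -36/77]
x' − x̄ = [-30/77, -360/77] = K·y
y = (KᵀK)⁻¹·Kᵀ·(x' − x̄) = [10]
z = y + H·x̄ = [10] + [-12] = [-2]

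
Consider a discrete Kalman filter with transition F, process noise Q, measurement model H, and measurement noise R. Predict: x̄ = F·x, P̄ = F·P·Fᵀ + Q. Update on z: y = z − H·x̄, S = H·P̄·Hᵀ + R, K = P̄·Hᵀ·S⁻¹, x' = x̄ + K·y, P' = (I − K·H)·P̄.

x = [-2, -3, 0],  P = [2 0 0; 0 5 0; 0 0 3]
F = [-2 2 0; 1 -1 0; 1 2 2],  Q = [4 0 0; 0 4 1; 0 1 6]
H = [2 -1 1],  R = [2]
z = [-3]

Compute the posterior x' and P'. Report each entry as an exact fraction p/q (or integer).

x̄ = F·x = [-2, 1, -8]
P̄ = F·P·Fᵀ + Q = [32 -14 16; -14 11 -7; 16 -7 40]
y = z − H·x̄ = [10]
S = H·P̄·Hᵀ + R = [315]
K = P̄·Hᵀ·S⁻¹ = [94/315; -46/315; 79/315]
x' = x̄ + K·y = [62/63, -29/63, -346/63]
P' = (I − K·H)·P̄ = [1244/315 -86/315 -2386/315; -86/315 1349/315 1429/315; -2386/315 1429/315 6359/315]

x' = [62/63, -29/63, -346/63]
P' = [1244/315 -86/315 -2386/315; -86/315 1349/315 1429/315; -2386/315 1429/315 6359/315]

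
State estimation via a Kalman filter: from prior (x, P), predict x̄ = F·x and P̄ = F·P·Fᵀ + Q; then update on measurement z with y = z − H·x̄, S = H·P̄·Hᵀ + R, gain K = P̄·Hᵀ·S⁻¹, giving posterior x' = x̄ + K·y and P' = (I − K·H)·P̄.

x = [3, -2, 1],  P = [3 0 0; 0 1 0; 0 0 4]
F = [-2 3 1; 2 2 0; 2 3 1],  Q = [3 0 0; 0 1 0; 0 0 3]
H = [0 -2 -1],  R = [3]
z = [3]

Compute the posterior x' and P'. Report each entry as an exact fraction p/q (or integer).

x̄ = F·x = [-11, 2, 1]
P̄ = F·P·Fᵀ + Q = [28 -6 1; -6 17 18; 1 18 28]
y = z − H·x̄ = [8]
S = H·P̄·Hᵀ + R = [171]
K = P̄·Hᵀ·S⁻¹ = [11/171; -52/171; -64/171]
x' = x̄ + K·y = [-1793/171, -74/171, -341/171]
P' = (I − K·H)·P̄ = [4667/171 -454/171 875/171; -454/171 203/171 -250/171; 875/171 -250/171 692/171]

x' = [-1793/171, -74/171, -341/171]
P' = [4667/171 -454/171 875/171; -454/171 203/171 -250/171; 875/171 -250/171 692/171]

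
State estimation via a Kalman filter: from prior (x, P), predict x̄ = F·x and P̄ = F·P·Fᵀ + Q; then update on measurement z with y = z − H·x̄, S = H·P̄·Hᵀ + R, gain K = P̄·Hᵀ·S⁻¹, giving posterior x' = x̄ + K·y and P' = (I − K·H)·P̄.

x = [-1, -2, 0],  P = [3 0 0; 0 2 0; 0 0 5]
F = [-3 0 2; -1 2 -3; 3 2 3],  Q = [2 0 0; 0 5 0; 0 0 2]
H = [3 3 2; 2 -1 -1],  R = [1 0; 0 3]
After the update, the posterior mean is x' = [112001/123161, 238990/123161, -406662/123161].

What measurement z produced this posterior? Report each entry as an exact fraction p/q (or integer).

z = [2, 3]

x̄ = F·x = [3, -3, -7]
P̄ = F·P·Fᵀ + Q = [49 -21 3; -21 61 -46; 3 -46 82]
S = H·P̄·Hᵀ + R = [425 117; 117 322]
K = P̄·Hᵀ·S⁻¹ = [15408/123161 38770/123161; 15685/123161 -27501/123161; 14780/123161 -16845/123161]
x' − x̄ = [-257482/123161, 608473/123161, 455465/123161] = K·y
y = (KᵀK)⁻¹·Kᵀ·(x' − x̄) = [16, -13]
z = y + H·x̄ = [16, -13] + [-14, 16] = [2, 3]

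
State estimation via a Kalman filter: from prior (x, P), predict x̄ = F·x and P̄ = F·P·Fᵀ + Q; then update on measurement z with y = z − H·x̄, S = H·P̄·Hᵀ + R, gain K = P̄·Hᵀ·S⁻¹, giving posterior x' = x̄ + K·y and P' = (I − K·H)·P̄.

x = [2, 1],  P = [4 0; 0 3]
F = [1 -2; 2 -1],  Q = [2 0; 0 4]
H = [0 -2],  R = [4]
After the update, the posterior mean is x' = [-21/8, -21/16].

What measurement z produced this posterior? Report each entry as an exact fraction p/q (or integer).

x̄ = F·x = [0, 3]
P̄ = F·P·Fᵀ + Q = [18 14; 14 23]
S = H·P̄·Hᵀ + R = [96]
K = P̄·Hᵀ·S⁻¹ = [-7/24; -23/48]
x' − x̄ = [-21/8, -69/16] = K·y
y = (KᵀK)⁻¹·Kᵀ·(x' − x̄) = [9]
z = y + H·x̄ = [9] + [-6] = [3]

z = [3]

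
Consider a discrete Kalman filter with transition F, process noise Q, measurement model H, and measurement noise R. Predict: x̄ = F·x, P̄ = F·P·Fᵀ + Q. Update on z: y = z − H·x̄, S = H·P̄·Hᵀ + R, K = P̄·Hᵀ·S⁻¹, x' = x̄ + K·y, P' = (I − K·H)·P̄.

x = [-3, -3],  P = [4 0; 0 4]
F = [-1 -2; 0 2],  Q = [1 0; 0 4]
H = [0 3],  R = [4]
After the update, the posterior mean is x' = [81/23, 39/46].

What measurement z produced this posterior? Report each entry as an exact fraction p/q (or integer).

z = [3]

x̄ = F·x = [9, -6]
P̄ = F·P·Fᵀ + Q = [21 -16; -16 20]
S = H·P̄·Hᵀ + R = [184]
K = P̄·Hᵀ·S⁻¹ = [-6/23; 15/46]
x' − x̄ = [-126/23, 315/46] = K·y
y = (KᵀK)⁻¹·Kᵀ·(x' − x̄) = [21]
z = y + H·x̄ = [21] + [-18] = [3]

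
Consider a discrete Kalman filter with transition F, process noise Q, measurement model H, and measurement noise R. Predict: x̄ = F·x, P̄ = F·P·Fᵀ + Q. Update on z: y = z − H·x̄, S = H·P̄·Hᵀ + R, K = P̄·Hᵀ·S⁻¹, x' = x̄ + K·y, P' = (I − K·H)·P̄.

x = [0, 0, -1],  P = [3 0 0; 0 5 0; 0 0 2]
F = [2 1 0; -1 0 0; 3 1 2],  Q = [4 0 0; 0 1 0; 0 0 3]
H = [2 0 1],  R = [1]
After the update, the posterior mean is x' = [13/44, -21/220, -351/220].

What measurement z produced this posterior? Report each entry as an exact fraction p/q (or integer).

x̄ = F·x = [0, 0, -2]
P̄ = F·P·Fᵀ + Q = [21 -6 23; -6 4 -9; 23 -9 43]
S = H·P̄·Hᵀ + R = [220]
K = P̄·Hᵀ·S⁻¹ = [13/44; -21/220; 89/220]
x' − x̄ = [13/44, -21/220, 89/220] = K·y
y = (KᵀK)⁻¹·Kᵀ·(x' − x̄) = [1]
z = y + H·x̄ = [1] + [-2] = [-1]

z = [-1]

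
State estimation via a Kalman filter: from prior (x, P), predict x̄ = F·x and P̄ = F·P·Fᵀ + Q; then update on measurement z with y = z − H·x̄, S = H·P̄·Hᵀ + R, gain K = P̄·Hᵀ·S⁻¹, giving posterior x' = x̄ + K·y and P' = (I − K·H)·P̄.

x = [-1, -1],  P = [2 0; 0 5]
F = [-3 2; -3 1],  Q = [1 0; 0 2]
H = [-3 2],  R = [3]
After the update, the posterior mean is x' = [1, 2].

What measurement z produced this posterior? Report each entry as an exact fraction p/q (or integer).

z = [1]

x̄ = F·x = [1, 2]
P̄ = F·P·Fᵀ + Q = [39 28; 28 25]
S = H·P̄·Hᵀ + R = [118]
K = P̄·Hᵀ·S⁻¹ = [-61/118; -17/59]
x' − x̄ = [0, 0] = K·y
y = (KᵀK)⁻¹·Kᵀ·(x' − x̄) = [0]
z = y + H·x̄ = [0] + [1] = [1]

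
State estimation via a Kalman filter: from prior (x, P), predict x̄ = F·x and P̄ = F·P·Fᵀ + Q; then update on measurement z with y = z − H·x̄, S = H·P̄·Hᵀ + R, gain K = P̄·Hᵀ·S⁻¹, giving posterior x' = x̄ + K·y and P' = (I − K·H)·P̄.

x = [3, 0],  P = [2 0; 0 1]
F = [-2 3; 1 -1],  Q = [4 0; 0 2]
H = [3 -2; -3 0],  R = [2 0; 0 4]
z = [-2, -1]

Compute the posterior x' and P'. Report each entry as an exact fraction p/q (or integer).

x' = [247/1787, 2086/1787]
P' = [532/1787 644/1787; 644/1787 1532/1787]

x̄ = F·x = [-6, 3]
P̄ = F·P·Fᵀ + Q = [21 -7; -7 5]
y = z − H·x̄ = [22, -19]
S = H·P̄·Hᵀ + R = [295 -231; -231 193]
K = P̄·Hᵀ·S⁻¹ = [154/1787 -399/1787; -566/1787 -483/1787]
x' = x̄ + K·y = [247/1787, 2086/1787]
P' = (I − K·H)·P̄ = [532/1787 644/1787; 644/1787 1532/1787]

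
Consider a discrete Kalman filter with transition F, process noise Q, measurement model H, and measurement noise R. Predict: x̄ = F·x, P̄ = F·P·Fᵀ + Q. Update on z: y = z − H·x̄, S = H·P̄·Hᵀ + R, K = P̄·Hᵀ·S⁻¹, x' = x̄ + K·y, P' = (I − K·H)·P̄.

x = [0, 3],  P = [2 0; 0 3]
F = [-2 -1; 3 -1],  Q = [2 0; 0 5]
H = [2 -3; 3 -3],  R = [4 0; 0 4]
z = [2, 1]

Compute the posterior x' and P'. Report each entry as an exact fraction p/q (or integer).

x' = [-13193/5957, -14052/5957]
P' = [18712/5957 15276/5957; 15276/5957 13780/5957]

x̄ = F·x = [-3, -3]
P̄ = F·P·Fᵀ + Q = [13 -9; -9 26]
y = z − H·x̄ = [-1, 1]
S = H·P̄·Hᵀ + R = [398 447; 447 517]
K = P̄·Hᵀ·S⁻¹ = [-2101/5957 2577/5957; -2697/5957 1122/5957]
x' = x̄ + K·y = [-13193/5957, -14052/5957]
P' = (I − K·H)·P̄ = [18712/5957 15276/5957; 15276/5957 13780/5957]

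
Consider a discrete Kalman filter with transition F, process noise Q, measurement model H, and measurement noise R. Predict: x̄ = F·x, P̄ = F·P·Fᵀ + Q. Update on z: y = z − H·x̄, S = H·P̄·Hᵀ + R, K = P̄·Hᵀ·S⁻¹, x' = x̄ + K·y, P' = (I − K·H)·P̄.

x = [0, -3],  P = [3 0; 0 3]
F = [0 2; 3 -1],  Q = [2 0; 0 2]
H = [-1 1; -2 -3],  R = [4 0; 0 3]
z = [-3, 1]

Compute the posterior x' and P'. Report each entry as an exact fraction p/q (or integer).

x̄ = F·x = [-6, 3]
P̄ = F·P·Fᵀ + Q = [14 -6; -6 32]
y = z − H·x̄ = [-12, -2]
S = H·P̄·Hᵀ + R = [62 -74; -74 275]
K = P̄·Hᵀ·S⁻¹ = [-1040/1929 -350/1929; 2117/5787 -1198/5787]
x' = x̄ + K·y = [1606/1929, -5647/5787]
P' = (I − K·H)·P̄ = [902/643 -1454/1929; -1454/1929 4106/5787]

x' = [1606/1929, -5647/5787]
P' = [902/643 -1454/1929; -1454/1929 4106/5787]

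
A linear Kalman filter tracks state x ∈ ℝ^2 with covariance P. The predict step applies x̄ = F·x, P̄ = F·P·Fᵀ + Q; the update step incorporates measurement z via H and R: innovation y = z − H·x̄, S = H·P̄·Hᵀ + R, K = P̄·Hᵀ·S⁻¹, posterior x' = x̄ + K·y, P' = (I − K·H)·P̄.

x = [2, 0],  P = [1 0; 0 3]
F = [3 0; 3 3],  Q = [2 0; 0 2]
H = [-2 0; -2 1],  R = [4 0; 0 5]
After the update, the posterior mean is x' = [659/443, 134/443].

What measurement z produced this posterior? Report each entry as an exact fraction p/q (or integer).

z = [-2, -3]

x̄ = F·x = [6, 6]
P̄ = F·P·Fᵀ + Q = [11 9; 9 38]
S = H·P̄·Hᵀ + R = [48 26; 26 51]
K = P̄·Hᵀ·S⁻¹ = [-196/443 -13/443; -719/886 357/443]
x' − x̄ = [-1999/443, -2524/443] = K·y
y = (KᵀK)⁻¹·Kᵀ·(x' − x̄) = [10, 3]
z = y + H·x̄ = [10, 3] + [-12, -6] = [-2, -3]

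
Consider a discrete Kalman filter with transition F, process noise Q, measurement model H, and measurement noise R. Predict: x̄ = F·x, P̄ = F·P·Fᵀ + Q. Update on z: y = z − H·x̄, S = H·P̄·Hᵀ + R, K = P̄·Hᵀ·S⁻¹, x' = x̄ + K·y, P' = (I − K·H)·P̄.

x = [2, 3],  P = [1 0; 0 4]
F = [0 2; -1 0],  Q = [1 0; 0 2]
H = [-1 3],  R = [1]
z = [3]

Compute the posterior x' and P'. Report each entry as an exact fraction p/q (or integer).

x̄ = F·x = [6, -2]
P̄ = F·P·Fᵀ + Q = [17 0; 0 3]
y = z − H·x̄ = [15]
S = H·P̄·Hᵀ + R = [45]
K = P̄·Hᵀ·S⁻¹ = [-17/45; 1/5]
x' = x̄ + K·y = [1/3, 1]
P' = (I − K·H)·P̄ = [476/45 17/5; 17/5 6/5]

x' = [1/3, 1]
P' = [476/45 17/5; 17/5 6/5]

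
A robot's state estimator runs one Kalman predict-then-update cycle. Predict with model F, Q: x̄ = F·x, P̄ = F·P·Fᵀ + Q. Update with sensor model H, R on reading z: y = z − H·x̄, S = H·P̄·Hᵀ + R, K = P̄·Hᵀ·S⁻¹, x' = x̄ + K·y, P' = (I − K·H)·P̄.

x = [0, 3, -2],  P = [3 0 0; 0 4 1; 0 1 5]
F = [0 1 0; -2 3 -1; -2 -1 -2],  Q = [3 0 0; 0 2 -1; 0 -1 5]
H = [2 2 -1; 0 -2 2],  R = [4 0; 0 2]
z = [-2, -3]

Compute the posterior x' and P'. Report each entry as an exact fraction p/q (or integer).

x̄ = F·x = [3, 11, 1]
P̄ = F·P·Fᵀ + Q = [7 11 -6; 11 49 4; -6 4 45]
y = z − H·x̄ = [-29, 17]
S = H·P̄·Hᵀ + R = [369 -330; -330 346]
K = P̄·Hᵀ·S⁻¹ = [184/1043 73/1043; 5218/9387 845/3129; 5053/9387 2348/3129]
x' = x̄ + K·y = [-138/149, -710/1341, -2486/1341]
P' = (I − K·H)·P̄ = [2055/1043 -3301/1043 -3228/1043; -3301/1043 82825/9387 85360/9387; -3228/1043 85360/9387 92404/9387]

x' = [-138/149, -710/1341, -2486/1341]
P' = [2055/1043 -3301/1043 -3228/1043; -3301/1043 82825/9387 85360/9387; -3228/1043 85360/9387 92404/9387]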